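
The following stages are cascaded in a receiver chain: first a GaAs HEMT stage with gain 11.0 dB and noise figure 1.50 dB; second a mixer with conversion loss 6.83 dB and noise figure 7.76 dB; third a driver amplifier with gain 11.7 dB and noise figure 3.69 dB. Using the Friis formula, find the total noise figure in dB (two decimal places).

Convert to linear (a loss of L dB is a gain of −L dB): F_i = 10^(NF_i/10), G_i = 10^(G_i,dB/10)
  Stage 1: F_1 = 10^(1.50/10) = 1.413, G_1 = 10^(11.0/10) = 12.59
  Stage 2: F_2 = 10^(7.76/10) = 5.970, G_2 = 10^(−6.83/10) = 0.2075
  Stage 3: F_3 = 10^(3.69/10) = 2.339, G_3 = 10^(11.7/10) = 14.79
Friis cascade:
  F = 1.413 + (5.970 − 1)/12.59 + (2.339 − 1)/2.612 = 2.320
NF = 10 log₁₀(2.320) = 3.65 dB

3.65 dB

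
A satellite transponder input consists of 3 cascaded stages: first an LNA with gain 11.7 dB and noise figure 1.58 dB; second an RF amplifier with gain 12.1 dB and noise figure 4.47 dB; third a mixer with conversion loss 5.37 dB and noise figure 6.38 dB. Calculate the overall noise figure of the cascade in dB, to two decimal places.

1.97 dB

Convert to linear (a loss of L dB is a gain of −L dB): F_i = 10^(NF_i/10), G_i = 10^(G_i,dB/10)
  Stage 1: F_1 = 10^(1.58/10) = 1.439, G_1 = 10^(11.7/10) = 14.79
  Stage 2: F_2 = 10^(4.47/10) = 2.799, G_2 = 10^(12.1/10) = 16.22
  Stage 3: F_3 = 10^(6.38/10) = 4.345, G_3 = 10^(−5.37/10) = 0.2904
Friis cascade:
  F = 1.439 + (2.799 − 1)/14.79 + (4.345 − 1)/239.9 = 1.574
NF = 10 log₁₀(1.574) = 1.97 dB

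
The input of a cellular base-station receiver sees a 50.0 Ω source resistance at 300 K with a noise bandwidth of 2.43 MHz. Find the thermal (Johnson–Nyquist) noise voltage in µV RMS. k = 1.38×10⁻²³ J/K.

1.42 µV

V_n = √(4kTRB)
4kTRB = 4 × 1.38×10⁻²³ × 300 × 5.00×10¹ × 2.43×10⁶ = 2.01×10⁻¹² V²
V_n = √(2.01×10⁻¹²) = 1.42×10⁻⁶ V = 1.42 µV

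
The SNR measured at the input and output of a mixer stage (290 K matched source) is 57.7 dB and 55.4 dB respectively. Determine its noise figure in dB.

2.3 dB

NF (dB) = SNR_in(dB) − SNR_out(dB) when the source is at T₀
NF = 57.7 − 55.4 = 2.3 dB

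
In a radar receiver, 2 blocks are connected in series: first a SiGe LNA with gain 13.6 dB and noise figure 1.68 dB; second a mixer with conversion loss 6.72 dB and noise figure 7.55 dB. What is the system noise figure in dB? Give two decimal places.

Convert to linear (a loss of L dB is a gain of −L dB): F_i = 10^(NF_i/10), G_i = 10^(G_i,dB/10)
  Stage 1: F_1 = 10^(1.68/10) = 1.472, G_1 = 10^(13.6/10) = 22.91
  Stage 2: F_2 = 10^(7.55/10) = 5.689, G_2 = 10^(−6.72/10) = 0.2128
Friis cascade:
  F = 1.472 + (5.689 − 1)/22.91 = 1.677
NF = 10 log₁₀(1.677) = 2.25 dB

2.25 dB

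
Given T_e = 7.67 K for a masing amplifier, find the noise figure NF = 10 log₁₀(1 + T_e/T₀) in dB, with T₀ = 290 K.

F = 1 + T_e/T₀ = 1 + 7.67/290 = 1.02645
NF = 10 log₁₀(1.02645) = 0.113 dB

0.113 dB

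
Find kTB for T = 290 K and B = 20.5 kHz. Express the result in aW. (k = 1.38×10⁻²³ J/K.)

82.0 aW

P_n = kTB = 1.38×10⁻²³ × 290 × 2.05×10⁴ = 8.20×10⁻¹⁷ W = 82.0 aW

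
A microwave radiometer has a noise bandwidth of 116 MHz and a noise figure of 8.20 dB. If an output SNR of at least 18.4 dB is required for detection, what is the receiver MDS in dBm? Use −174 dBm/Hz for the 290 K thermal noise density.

Sensitivity = −174 + 10 log₁₀(B) + NF + SNR_min
= −174 + 80.64 + 8.20 + 18.4
= −66.76 dBm → −66.8 dBm

−66.8 dBm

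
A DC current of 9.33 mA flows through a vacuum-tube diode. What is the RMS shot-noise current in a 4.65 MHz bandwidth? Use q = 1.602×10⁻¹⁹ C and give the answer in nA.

118 nA

I_n = √(2qI·B)
2qI·B = 2 × 1.602×10⁻¹⁹ × 9.33×10⁻³ × 4.65×10⁶ = 1.39×10⁻¹⁴ A²
I_n = √(1.39×10⁻¹⁴) = 1.18×10⁻⁷ A = 118 nA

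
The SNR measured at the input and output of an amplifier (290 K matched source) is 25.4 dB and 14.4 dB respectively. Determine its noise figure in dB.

11.0 dB

NF (dB) = SNR_in(dB) − SNR_out(dB) when the source is at T₀
NF = 25.4 − 14.4 = 11.0 dB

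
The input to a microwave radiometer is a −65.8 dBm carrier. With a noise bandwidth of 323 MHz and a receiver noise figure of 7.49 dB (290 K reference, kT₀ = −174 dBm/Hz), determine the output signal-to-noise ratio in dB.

Noise floor: N = −174 + 10 log₁₀(B) + NF
10 log₁₀(3.23×10⁸) = 85.09 dB
N = −174 + 85.09 + 7.49 = −81.42 dBm
SNR = P_sig − N = −65.8 − (−81.42) = 15.62 dB → 15.6 dB

15.6 dB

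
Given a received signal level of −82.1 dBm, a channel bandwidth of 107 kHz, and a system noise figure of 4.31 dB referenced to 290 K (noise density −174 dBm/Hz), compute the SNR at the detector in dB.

37.3 dB

Noise floor: N = −174 + 10 log₁₀(B) + NF
10 log₁₀(1.07×10⁵) = 50.29 dB
N = −174 + 50.29 + 4.31 = −119.40 dBm
SNR = P_sig − N = −82.1 − (−119.40) = 37.30 dB → 37.3 dB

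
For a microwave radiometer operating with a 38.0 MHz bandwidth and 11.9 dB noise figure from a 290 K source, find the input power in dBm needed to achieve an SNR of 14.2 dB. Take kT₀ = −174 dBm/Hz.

Sensitivity = −174 + 10 log₁₀(B) + NF + SNR_min
= −174 + 75.8 + 11.9 + 14.2
= −72.1 dBm → −72.1 dBm

−72.1 dBm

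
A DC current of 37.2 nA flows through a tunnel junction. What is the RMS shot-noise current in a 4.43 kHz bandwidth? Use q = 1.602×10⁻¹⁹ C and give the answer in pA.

I_n = √(2qI·B)
2qI·B = 2 × 1.602×10⁻¹⁹ × 3.72×10⁻⁸ × 4.43×10³ = 5.28×10⁻²³ A²
I_n = √(5.28×10⁻²³) = 7.27×10⁻¹² A = 7.27 pA

7.27 pA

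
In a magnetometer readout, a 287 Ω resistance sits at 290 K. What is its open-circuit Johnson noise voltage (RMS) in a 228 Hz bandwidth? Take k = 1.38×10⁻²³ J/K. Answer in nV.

32.4 nV

V_n = √(4kTRB)
4kTRB = 4 × 1.38×10⁻²³ × 290 × 2.87×10² × 2.28×10² = 1.05×10⁻¹⁵ V²
V_n = √(1.05×10⁻¹⁵) = 3.24×10⁻⁸ V = 32.4 nV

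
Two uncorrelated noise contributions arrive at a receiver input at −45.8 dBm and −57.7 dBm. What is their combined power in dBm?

Convert to linear, add, convert back:
P₁ = 2.63×10⁻⁸ W, P₂ = 1.70×10⁻⁹ W
P_tot = 2.80×10⁻⁸ W → 10 log₁₀(P_tot / 10⁻³) = −45.5 dBm

−45.5 dBm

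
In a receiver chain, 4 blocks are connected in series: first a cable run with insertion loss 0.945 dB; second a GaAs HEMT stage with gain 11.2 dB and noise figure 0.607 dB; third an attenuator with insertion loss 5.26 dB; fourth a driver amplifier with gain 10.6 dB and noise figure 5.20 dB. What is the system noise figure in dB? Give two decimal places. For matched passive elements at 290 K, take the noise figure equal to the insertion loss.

Convert to linear (a loss of L dB is a gain of −L dB): F_i = 10^(NF_i/10), G_i = 10^(G_i,dB/10)
  Stage 1: F_1 = 10^(0.945/10) = 1.243, G_1 = 10^(−0.945/10) = 0.8045
  Stage 2: F_2 = 10^(0.607/10) = 1.150, G_2 = 10^(11.2/10) = 13.18
  Stage 3: F_3 = 10^(5.26/10) = 3.357, G_3 = 10^(−5.26/10) = 0.2979
  Stage 4: F_4 = 10^(5.20/10) = 3.311, G_4 = 10^(10.6/10) = 11.48
Friis cascade:
  F = 1.243 + (1.150 − 1)/0.8045 + (3.357 − 1)/10.60 + (3.311 − 1)/3.159 = 2.384
NF = 10 log₁₀(2.384) = 3.77 dB

3.77 dB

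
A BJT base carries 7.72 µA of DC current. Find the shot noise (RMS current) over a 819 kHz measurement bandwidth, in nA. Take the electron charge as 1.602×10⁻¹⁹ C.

1.42 nA

I_n = √(2qI·B)
2qI·B = 2 × 1.602×10⁻¹⁹ × 7.72×10⁻⁶ × 8.19×10⁵ = 2.03×10⁻¹⁸ A²
I_n = √(2.03×10⁻¹⁸) = 1.42×10⁻⁹ A = 1.42 nA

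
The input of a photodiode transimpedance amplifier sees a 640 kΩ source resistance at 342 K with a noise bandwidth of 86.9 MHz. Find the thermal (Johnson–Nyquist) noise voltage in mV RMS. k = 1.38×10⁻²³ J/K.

V_n = √(4kTRB)
4kTRB = 4 × 1.38×10⁻²³ × 342 × 6.40×10⁵ × 8.69×10⁷ = 1.05×10⁻⁶ V²
V_n = √(1.05×10⁻⁶) = 1.02×10⁻³ V = 1.02 mV

1.02 mV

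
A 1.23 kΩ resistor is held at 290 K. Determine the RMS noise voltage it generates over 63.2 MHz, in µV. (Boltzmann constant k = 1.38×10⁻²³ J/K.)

V_n = √(4kTRB)
4kTRB = 4 × 1.38×10⁻²³ × 290 × 1.23×10³ × 6.32×10⁷ = 1.24×10⁻⁹ V²
V_n = √(1.24×10⁻⁹) = 3.53×10⁻⁵ V = 35.3 µV

35.3 µV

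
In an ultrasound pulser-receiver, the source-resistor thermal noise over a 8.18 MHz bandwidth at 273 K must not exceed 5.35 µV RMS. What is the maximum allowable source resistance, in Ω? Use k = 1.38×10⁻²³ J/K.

Johnson–Nyquist: V_n = √(4kTRB) ⇒ R = V_n² / (4kTB)
4kTB = 4 × 1.38×10⁻²³ × 273 × 8.18×10⁶ = 1.23×10⁻¹³
R = (5.35×10⁻⁶)² / 1.23×10⁻¹³ = 2.32×10² Ω = 232 Ω

232 Ω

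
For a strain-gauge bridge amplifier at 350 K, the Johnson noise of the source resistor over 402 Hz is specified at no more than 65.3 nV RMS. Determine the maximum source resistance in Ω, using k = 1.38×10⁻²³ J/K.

549 Ω

Johnson–Nyquist: V_n = √(4kTRB) ⇒ R = V_n² / (4kTB)
4kTB = 4 × 1.38×10⁻²³ × 350 × 4.02×10² = 7.77×10⁻¹⁸
R = (6.53×10⁻⁸)² / 7.77×10⁻¹⁸ = 5.49×10² Ω = 549 Ω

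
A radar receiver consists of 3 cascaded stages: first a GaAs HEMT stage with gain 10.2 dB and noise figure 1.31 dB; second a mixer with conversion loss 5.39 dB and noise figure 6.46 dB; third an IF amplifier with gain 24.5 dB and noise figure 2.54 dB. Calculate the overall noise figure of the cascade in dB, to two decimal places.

Convert to linear (a loss of L dB is a gain of −L dB): F_i = 10^(NF_i/10), G_i = 10^(G_i,dB/10)
  Stage 1: F_1 = 10^(1.31/10) = 1.352, G_1 = 10^(10.2/10) = 10.47
  Stage 2: F_2 = 10^(6.46/10) = 4.426, G_2 = 10^(−5.39/10) = 0.2891
  Stage 3: F_3 = 10^(2.54/10) = 1.795, G_3 = 10^(24.5/10) = 281.8
Friis cascade:
  F = 1.352 + (4.426 − 1)/10.47 + (1.795 − 1)/3.027 = 1.942
NF = 10 log₁₀(1.942) = 2.88 dB

2.88 dB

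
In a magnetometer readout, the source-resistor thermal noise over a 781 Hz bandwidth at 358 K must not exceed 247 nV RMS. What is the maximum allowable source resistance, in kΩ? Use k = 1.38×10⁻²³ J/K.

Johnson–Nyquist: V_n = √(4kTRB) ⇒ R = V_n² / (4kTB)
4kTB = 4 × 1.38×10⁻²³ × 358 × 7.81×10² = 1.54×10⁻¹⁷
R = (2.47×10⁻⁷)² / 1.54×10⁻¹⁷ = 3.95×10³ Ω = 3.95 kΩ

3.95 kΩ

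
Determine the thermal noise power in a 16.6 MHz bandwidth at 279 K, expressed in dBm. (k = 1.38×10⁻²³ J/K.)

−101.9 dBm

P_n = kTB = 1.38×10⁻²³ × 279 × 1.66×10⁷ = 6.39×10⁻¹⁴ W
In dBm: 10 log₁₀(6.39×10⁻¹⁴ / 10⁻³) = −101.9 dBm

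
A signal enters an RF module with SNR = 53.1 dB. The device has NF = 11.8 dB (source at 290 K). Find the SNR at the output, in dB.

41.3 dB

By definition F = SNR_in/SNR_out, so in dB: SNR_out = SNR_in − NF
SNR_out = 53.1 − 11.8 = 41.3 dB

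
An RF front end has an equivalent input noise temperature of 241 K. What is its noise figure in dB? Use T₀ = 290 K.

2.63 dB

F = 1 + T_e/T₀ = 1 + 241/290 = 1.83103
NF = 10 log₁₀(1.83103) = 2.63 dB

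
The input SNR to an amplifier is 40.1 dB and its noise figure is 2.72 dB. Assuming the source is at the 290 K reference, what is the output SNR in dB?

37.38 dB

By definition F = SNR_in/SNR_out, so in dB: SNR_out = SNR_in − NF
SNR_out = 40.1 − 2.72 = 37.38 dB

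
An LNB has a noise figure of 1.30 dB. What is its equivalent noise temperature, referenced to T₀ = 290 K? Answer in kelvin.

101 K

F = 10^(1.30/10) = 1.34896
T_e = (F − 1)·T₀ = (1.34896 − 1) × 290 = 101 K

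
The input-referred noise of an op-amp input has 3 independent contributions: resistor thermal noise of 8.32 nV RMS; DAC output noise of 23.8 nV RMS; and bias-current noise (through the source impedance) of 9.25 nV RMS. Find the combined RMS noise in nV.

26.9 nV

Uncorrelated sources add in power (mean-square): V_tot = √(ΣV_i²)
V_tot = √[(8.32×10⁻⁹)² + (2.38×10⁻⁸)² + (9.25×10⁻⁹)²] = 2.69×10⁻⁸ V = 26.9 nV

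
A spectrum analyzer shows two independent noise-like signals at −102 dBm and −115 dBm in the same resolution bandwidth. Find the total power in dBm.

−101.8 dBm

Convert to linear, add, convert back:
P₁ = 6.31×10⁻¹⁴ W, P₂ = 3.16×10⁻¹⁵ W
P_tot = 6.63×10⁻¹⁴ W → 10 log₁₀(P_tot / 10⁻³) = −101.8 dBm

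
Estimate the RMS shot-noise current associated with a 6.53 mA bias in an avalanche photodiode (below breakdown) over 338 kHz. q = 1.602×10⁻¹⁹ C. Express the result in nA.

I_n = √(2qI·B)
2qI·B = 2 × 1.602×10⁻¹⁹ × 6.53×10⁻³ × 3.38×10⁵ = 7.07×10⁻¹⁶ A²
I_n = √(7.07×10⁻¹⁶) = 2.66×10⁻⁸ A = 26.6 nA

26.6 nA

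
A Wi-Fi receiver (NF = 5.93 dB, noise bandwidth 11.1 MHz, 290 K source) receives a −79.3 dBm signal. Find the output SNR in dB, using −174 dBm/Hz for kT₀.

18.3 dB

Noise floor: N = −174 + 10 log₁₀(B) + NF
10 log₁₀(1.11×10⁷) = 70.45 dB
N = −174 + 70.45 + 5.93 = −97.62 dBm
SNR = P_sig − N = −79.3 − (−97.62) = 18.32 dB → 18.3 dB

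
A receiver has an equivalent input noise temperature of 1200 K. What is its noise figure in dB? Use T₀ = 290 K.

F = 1 + T_e/T₀ = 1 + 1200/290 = 5.13793
NF = 10 log₁₀(5.13793) = 7.11 dB

7.11 dB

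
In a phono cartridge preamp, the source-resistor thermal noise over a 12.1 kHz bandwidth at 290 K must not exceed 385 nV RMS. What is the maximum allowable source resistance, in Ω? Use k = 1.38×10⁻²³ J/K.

765 Ω

Johnson–Nyquist: V_n = √(4kTRB) ⇒ R = V_n² / (4kTB)
4kTB = 4 × 1.38×10⁻²³ × 290 × 1.21×10⁴ = 1.94×10⁻¹⁶
R = (3.85×10⁻⁷)² / 1.94×10⁻¹⁶ = 7.65×10² Ω = 765 Ω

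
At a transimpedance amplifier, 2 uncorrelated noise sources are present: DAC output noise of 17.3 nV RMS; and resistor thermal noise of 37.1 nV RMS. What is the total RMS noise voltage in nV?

40.9 nV

Uncorrelated sources add in power (mean-square): V_tot = √(ΣV_i²)
V_tot = √[(1.73×10⁻⁸)² + (3.71×10⁻⁸)²] = 4.09×10⁻⁸ V = 40.9 nV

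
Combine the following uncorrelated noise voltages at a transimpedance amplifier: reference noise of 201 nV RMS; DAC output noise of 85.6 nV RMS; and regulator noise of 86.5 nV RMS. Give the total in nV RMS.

Uncorrelated sources add in power (mean-square): V_tot = √(ΣV_i²)
V_tot = √[(2.01×10⁻⁷)² + (8.56×10⁻⁸)² + (8.65×10⁻⁸)²] = 2.35×10⁻⁷ V = 235 nV

235 nV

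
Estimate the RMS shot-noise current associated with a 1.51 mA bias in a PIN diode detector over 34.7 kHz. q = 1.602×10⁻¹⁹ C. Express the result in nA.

4.10 nA

I_n = √(2qI·B)
2qI·B = 2 × 1.602×10⁻¹⁹ × 1.51×10⁻³ × 3.47×10⁴ = 1.68×10⁻¹⁷ A²
I_n = √(1.68×10⁻¹⁷) = 4.10×10⁻⁹ A = 4.10 nA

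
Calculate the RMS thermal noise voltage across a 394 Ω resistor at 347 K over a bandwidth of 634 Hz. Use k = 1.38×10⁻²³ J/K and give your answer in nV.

69.2 nV

V_n = √(4kTRB)
4kTRB = 4 × 1.38×10⁻²³ × 347 × 3.94×10² × 6.34×10² = 4.78×10⁻¹⁵ V²
V_n = √(4.78×10⁻¹⁵) = 6.92×10⁻⁸ V = 69.2 nV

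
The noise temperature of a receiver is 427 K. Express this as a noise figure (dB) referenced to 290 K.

3.93 dB

F = 1 + T_e/T₀ = 1 + 427/290 = 2.47241
NF = 10 log₁₀(2.47241) = 3.93 dB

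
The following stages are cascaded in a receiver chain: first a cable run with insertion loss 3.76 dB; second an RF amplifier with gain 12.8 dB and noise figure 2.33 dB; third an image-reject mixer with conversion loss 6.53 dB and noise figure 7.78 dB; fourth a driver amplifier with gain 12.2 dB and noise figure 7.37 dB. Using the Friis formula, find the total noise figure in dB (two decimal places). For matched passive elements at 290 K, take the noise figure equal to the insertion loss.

Convert to linear (a loss of L dB is a gain of −L dB): F_i = 10^(NF_i/10), G_i = 10^(G_i,dB/10)
  Stage 1: F_1 = 10^(3.76/10) = 2.377, G_1 = 10^(−3.76/10) = 0.4207
  Stage 2: F_2 = 10^(2.33/10) = 1.710, G_2 = 10^(12.8/10) = 19.05
  Stage 3: F_3 = 10^(7.78/10) = 5.998, G_3 = 10^(−6.53/10) = 0.2223
  Stage 4: F_4 = 10^(7.37/10) = 5.458, G_4 = 10^(12.2/10) = 16.60
Friis cascade:
  F = 2.377 + (1.710 − 1)/0.4207 + (5.998 − 1)/8.017 + (5.458 − 1)/1.782 = 7.189
NF = 10 log₁₀(7.189) = 8.57 dB

8.57 dB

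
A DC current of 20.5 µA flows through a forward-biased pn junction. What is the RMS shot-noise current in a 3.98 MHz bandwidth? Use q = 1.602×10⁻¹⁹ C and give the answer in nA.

5.11 nA

I_n = √(2qI·B)
2qI·B = 2 × 1.602×10⁻¹⁹ × 2.05×10⁻⁵ × 3.98×10⁶ = 2.61×10⁻¹⁷ A²
I_n = √(2.61×10⁻¹⁷) = 5.11×10⁻⁹ A = 5.11 nA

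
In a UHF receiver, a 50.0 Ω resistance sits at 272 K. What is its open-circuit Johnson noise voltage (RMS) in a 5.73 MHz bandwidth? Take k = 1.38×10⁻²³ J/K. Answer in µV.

V_n = √(4kTRB)
4kTRB = 4 × 1.38×10⁻²³ × 272 × 5.00×10¹ × 5.73×10⁶ = 4.30×10⁻¹² V²
V_n = √(4.30×10⁻¹²) = 2.07×10⁻⁶ V = 2.07 µV

2.07 µV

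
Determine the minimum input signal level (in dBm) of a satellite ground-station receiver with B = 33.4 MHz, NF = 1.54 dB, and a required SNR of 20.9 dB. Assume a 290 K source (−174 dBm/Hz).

−76.3 dBm

Sensitivity = −174 + 10 log₁₀(B) + NF + SNR_min
= −174 + 75.24 + 1.54 + 20.9
= −76.32 dBm → −76.3 dBm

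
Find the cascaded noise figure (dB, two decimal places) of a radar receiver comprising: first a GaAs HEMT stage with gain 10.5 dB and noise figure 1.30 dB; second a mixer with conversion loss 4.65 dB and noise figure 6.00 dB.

2.08 dB

Convert to linear (a loss of L dB is a gain of −L dB): F_i = 10^(NF_i/10), G_i = 10^(G_i,dB/10)
  Stage 1: F_1 = 10^(1.30/10) = 1.349, G_1 = 10^(10.5/10) = 11.22
  Stage 2: F_2 = 10^(6.00/10) = 3.981, G_2 = 10^(−4.65/10) = 0.3428
Friis cascade:
  F = 1.349 + (3.981 − 1)/11.22 = 1.615
NF = 10 log₁₀(1.615) = 2.08 dB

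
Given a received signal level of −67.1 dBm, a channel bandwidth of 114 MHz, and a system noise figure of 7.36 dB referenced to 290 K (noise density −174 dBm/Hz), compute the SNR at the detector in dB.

Noise floor: N = −174 + 10 log₁₀(B) + NF
10 log₁₀(1.14×10⁸) = 80.57 dB
N = −174 + 80.57 + 7.36 = −86.07 dBm
SNR = P_sig − N = −67.1 − (−86.07) = 18.97 dB → 19.0 dB

19.0 dB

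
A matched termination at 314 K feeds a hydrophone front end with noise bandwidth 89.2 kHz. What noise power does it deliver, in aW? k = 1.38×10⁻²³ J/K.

387 aW

P_n = kTB = 1.38×10⁻²³ × 314 × 8.92×10⁴ = 3.87×10⁻¹⁶ W = 387 aW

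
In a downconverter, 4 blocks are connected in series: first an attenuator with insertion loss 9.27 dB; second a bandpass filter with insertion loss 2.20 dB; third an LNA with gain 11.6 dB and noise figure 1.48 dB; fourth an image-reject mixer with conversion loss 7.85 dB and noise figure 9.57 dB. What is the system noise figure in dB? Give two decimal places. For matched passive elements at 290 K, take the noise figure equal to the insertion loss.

14.40 dB

Convert to linear (a loss of L dB is a gain of −L dB): F_i = 10^(NF_i/10), G_i = 10^(G_i,dB/10)
  Stage 1: F_1 = 10^(9.27/10) = 8.453, G_1 = 10^(−9.27/10) = 0.1183
  Stage 2: F_2 = 10^(2.20/10) = 1.660, G_2 = 10^(−2.20/10) = 0.6026
  Stage 3: F_3 = 10^(1.48/10) = 1.406, G_3 = 10^(11.6/10) = 14.45
  Stage 4: F_4 = 10^(9.57/10) = 9.057, G_4 = 10^(−7.85/10) = 0.1641
Friis cascade:
  F = 8.453 + (1.660 − 1)/0.1183 + (1.406 − 1)/0.07129 + (9.057 − 1)/1.030 = 27.54
NF = 10 log₁₀(27.54) = 14.40 dB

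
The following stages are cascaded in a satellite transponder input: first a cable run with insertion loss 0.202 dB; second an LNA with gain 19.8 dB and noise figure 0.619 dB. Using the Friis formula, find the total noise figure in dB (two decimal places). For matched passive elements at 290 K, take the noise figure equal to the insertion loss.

0.82 dB

Convert to linear (a loss of L dB is a gain of −L dB): F_i = 10^(NF_i/10), G_i = 10^(G_i,dB/10)
  Stage 1: F_1 = 10^(0.202/10) = 1.048, G_1 = 10^(−0.202/10) = 0.9546
  Stage 2: F_2 = 10^(0.619/10) = 1.153, G_2 = 10^(19.8/10) = 95.50
Friis cascade:
  F = 1.048 + (1.153 − 1)/0.9546 = 1.208
NF = 10 log₁₀(1.208) = 0.82 dB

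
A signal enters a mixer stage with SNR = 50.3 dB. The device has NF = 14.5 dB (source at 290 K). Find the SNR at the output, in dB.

35.8 dB

By definition F = SNR_in/SNR_out, so in dB: SNR_out = SNR_in − NF
SNR_out = 50.3 − 14.5 = 35.8 dB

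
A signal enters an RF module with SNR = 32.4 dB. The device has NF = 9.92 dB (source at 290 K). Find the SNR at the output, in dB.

22.48 dB

By definition F = SNR_in/SNR_out, so in dB: SNR_out = SNR_in − NF
SNR_out = 32.4 − 9.92 = 22.48 dB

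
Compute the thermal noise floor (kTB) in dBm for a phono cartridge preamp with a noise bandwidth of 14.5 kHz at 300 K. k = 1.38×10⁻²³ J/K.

P_n = kTB = 1.38×10⁻²³ × 300 × 1.45×10⁴ = 6.00×10⁻¹⁷ W
In dBm: 10 log₁₀(6.00×10⁻¹⁷ / 10⁻³) = −132.2 dBm

−132.2 dBm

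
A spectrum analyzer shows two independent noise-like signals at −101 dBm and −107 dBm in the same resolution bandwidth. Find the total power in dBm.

Convert to linear, add, convert back:
P₁ = 7.94×10⁻¹⁴ W, P₂ = 2.00×10⁻¹⁴ W
P_tot = 9.94×10⁻¹⁴ W → 10 log₁₀(P_tot / 10⁻³) = −100.0 dBm

−100.0 dBm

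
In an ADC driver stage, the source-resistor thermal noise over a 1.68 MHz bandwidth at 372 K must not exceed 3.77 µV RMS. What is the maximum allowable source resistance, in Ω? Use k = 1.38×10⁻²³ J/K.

412 Ω

Johnson–Nyquist: V_n = √(4kTRB) ⇒ R = V_n² / (4kTB)
4kTB = 4 × 1.38×10⁻²³ × 372 × 1.68×10⁶ = 3.45×10⁻¹⁴
R = (3.77×10⁻⁶)² / 3.45×10⁻¹⁴ = 4.12×10² Ω = 412 Ω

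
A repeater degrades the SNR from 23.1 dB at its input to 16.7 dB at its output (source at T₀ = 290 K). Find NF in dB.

6.4 dB

NF (dB) = SNR_in(dB) − SNR_out(dB) when the source is at T₀
NF = 23.1 − 16.7 = 6.4 dB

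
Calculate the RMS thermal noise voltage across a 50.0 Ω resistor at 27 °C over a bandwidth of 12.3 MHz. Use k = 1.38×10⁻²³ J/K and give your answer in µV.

T = 27 °C + 273.15 = 300.15 K
V_n = √(4kTRB)
4kTRB = 4 × 1.38×10⁻²³ × 300.15 × 5.00×10¹ × 1.23×10⁷ = 1.02×10⁻¹¹ V²
V_n = √(1.02×10⁻¹¹) = 3.19×10⁻⁶ V = 3.19 µV

3.19 µV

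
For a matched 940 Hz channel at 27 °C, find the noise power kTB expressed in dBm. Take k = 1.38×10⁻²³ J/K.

T = 27 °C + 273.15 = 300.15 K
P_n = kTB = 1.38×10⁻²³ × 300.15 × 9.40×10² = 3.89×10⁻¹⁸ W
In dBm: 10 log₁₀(3.89×10⁻¹⁸ / 10⁻³) = −144.1 dBm

−144.1 dBm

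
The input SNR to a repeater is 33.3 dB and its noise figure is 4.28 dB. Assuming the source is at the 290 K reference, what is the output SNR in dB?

By definition F = SNR_in/SNR_out, so in dB: SNR_out = SNR_in − NF
SNR_out = 33.3 − 4.28 = 29.02 dB

29.02 dB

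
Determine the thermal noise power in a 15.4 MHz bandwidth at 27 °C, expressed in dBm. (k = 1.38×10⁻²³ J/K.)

T = 27 °C + 273.15 = 300.15 K
P_n = kTB = 1.38×10⁻²³ × 300.15 × 1.54×10⁷ = 6.38×10⁻¹⁴ W
In dBm: 10 log₁₀(6.38×10⁻¹⁴ / 10⁻³) = −102.0 dBm

−102.0 dBm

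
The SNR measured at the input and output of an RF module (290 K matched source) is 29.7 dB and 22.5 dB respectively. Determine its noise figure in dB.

NF (dB) = SNR_in(dB) − SNR_out(dB) when the source is at T₀
NF = 29.7 − 22.5 = 7.2 dB

7.2 dB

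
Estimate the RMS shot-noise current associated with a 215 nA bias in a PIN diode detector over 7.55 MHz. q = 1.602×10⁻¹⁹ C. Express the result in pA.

I_n = √(2qI·B)
2qI·B = 2 × 1.602×10⁻¹⁹ × 2.15×10⁻⁷ × 7.55×10⁶ = 5.20×10⁻¹⁹ A²
I_n = √(5.20×10⁻¹⁹) = 7.21×10⁻¹⁰ A = 721 pA

721 pA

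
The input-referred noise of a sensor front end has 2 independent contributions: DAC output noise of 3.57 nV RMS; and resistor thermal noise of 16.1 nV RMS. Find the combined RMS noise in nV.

16.5 nV

Uncorrelated sources add in power (mean-square): V_tot = √(ΣV_i²)
V_tot = √[(3.57×10⁻⁹)² + (1.61×10⁻⁸)²] = 1.65×10⁻⁸ V = 16.5 nV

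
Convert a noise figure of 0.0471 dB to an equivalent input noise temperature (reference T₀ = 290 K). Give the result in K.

3.16 K

F = 10^(0.0471/10) = 1.0109
T_e = (F − 1)·T₀ = (1.0109 − 1) × 290 = 3.16 K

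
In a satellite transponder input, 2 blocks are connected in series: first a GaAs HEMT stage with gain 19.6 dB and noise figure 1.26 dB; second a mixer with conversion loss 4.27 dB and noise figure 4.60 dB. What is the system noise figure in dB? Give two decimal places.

1.33 dB

Convert to linear (a loss of L dB is a gain of −L dB): F_i = 10^(NF_i/10), G_i = 10^(G_i,dB/10)
  Stage 1: F_1 = 10^(1.26/10) = 1.337, G_1 = 10^(19.6/10) = 91.20
  Stage 2: F_2 = 10^(4.60/10) = 2.884, G_2 = 10^(−4.27/10) = 0.3741
Friis cascade:
  F = 1.337 + (2.884 − 1)/91.20 = 1.357
NF = 10 log₁₀(1.357) = 1.33 dB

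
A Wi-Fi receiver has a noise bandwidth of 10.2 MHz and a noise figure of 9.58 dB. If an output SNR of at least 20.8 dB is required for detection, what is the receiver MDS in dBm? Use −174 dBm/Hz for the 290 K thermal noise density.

−73.5 dBm

Sensitivity = −174 + 10 log₁₀(B) + NF + SNR_min
= −174 + 70.09 + 9.58 + 20.8
= −73.53 dBm → −73.5 dBm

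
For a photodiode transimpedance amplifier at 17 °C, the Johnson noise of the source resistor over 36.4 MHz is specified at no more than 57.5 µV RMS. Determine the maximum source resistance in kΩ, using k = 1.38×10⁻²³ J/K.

5.67 kΩ

T = 17 °C + 273.15 = 290.15 K
Johnson–Nyquist: V_n = √(4kTRB) ⇒ R = V_n² / (4kTB)
4kTB = 4 × 1.38×10⁻²³ × 290.15 × 3.64×10⁷ = 5.83×10⁻¹³
R = (5.75×10⁻⁵)² / 5.83×10⁻¹³ = 5.67×10³ Ω = 5.67 kΩ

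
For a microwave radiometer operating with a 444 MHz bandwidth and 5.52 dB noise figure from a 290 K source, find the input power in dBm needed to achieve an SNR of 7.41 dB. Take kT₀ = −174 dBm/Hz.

Sensitivity = −174 + 10 log₁₀(B) + NF + SNR_min
= −174 + 86.47 + 5.52 + 7.41
= −74.60 dBm → −74.6 dBm

−74.6 dBm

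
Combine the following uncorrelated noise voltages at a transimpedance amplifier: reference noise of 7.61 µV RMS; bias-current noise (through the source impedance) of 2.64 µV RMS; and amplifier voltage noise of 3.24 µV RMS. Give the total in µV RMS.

Uncorrelated sources add in power (mean-square): V_tot = √(ΣV_i²)
V_tot = √[(7.61×10⁻⁶)² + (2.64×10⁻⁶)² + (3.24×10⁻⁶)²] = 8.68×10⁻⁶ V = 8.68 µV

8.68 µV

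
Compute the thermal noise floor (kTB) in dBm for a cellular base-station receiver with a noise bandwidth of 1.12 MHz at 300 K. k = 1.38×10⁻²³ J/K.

P_n = kTB = 1.38×10⁻²³ × 300 × 1.12×10⁶ = 4.64×10⁻¹⁵ W
In dBm: 10 log₁₀(4.64×10⁻¹⁵ / 10⁻³) = −113.3 dBm

−113.3 dBm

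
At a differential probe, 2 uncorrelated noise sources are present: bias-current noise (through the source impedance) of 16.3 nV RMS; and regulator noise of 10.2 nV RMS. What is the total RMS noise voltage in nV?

Uncorrelated sources add in power (mean-square): V_tot = √(ΣV_i²)
V_tot = √[(1.63×10⁻⁸)² + (1.02×10⁻⁸)²] = 1.92×10⁻⁸ V = 19.2 nV

19.2 nV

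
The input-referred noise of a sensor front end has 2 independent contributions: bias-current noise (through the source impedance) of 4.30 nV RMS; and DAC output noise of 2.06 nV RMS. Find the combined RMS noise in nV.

Uncorrelated sources add in power (mean-square): V_tot = √(ΣV_i²)
V_tot = √[(4.30×10⁻⁹)² + (2.06×10⁻⁹)²] = 4.77×10⁻⁹ V = 4.77 nV

4.77 nV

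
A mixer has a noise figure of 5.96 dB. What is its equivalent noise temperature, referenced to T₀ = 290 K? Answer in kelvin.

F = 10^(5.96/10) = 3.94457
T_e = (F − 1)·T₀ = (3.94457 − 1) × 290 = 854 K

854 K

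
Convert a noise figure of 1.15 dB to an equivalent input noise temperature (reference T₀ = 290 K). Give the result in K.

87.9 K

F = 10^(1.15/10) = 1.30317
T_e = (F − 1)·T₀ = (1.30317 − 1) × 290 = 87.9 K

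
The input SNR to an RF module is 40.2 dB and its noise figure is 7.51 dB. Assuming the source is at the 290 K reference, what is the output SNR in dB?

32.69 dB

By definition F = SNR_in/SNR_out, so in dB: SNR_out = SNR_in − NF
SNR_out = 40.2 − 7.51 = 32.69 dB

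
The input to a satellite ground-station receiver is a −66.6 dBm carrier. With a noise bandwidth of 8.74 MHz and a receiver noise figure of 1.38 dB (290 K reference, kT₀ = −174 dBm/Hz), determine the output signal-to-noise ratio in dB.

36.6 dB

Noise floor: N = −174 + 10 log₁₀(B) + NF
10 log₁₀(8.74×10⁶) = 69.42 dB
N = −174 + 69.42 + 1.38 = −103.20 dBm
SNR = P_sig − N = −66.6 − (−103.20) = 36.60 dB → 36.6 dB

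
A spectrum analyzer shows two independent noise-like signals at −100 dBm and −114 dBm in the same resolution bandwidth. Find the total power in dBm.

−99.8 dBm

Convert to linear, add, convert back:
P₁ = 1.00×10⁻¹³ W, P₂ = 3.98×10⁻¹⁵ W
P_tot = 1.04×10⁻¹³ W → 10 log₁₀(P_tot / 10⁻³) = −99.8 dBm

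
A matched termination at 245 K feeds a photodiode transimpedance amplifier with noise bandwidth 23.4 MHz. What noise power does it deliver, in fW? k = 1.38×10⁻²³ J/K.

P_n = kTB = 1.38×10⁻²³ × 245 × 2.34×10⁷ = 7.91×10⁻¹⁴ W = 79.1 fW

79.1 fW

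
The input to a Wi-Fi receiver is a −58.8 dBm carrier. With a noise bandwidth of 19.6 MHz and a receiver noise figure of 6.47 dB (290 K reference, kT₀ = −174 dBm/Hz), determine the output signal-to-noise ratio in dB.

Noise floor: N = −174 + 10 log₁₀(B) + NF
10 log₁₀(1.96×10⁷) = 72.92 dB
N = −174 + 72.92 + 6.47 = −94.61 dBm
SNR = P_sig − N = −58.8 − (−94.61) = 35.81 dB → 35.8 dB

35.8 dB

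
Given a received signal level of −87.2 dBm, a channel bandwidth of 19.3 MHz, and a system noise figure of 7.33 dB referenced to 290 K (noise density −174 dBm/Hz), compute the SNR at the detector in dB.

6.6 dB

Noise floor: N = −174 + 10 log₁₀(B) + NF
10 log₁₀(1.93×10⁷) = 72.86 dB
N = −174 + 72.86 + 7.33 = −93.81 dBm
SNR = P_sig − N = −87.2 − (−93.81) = 6.61 dB → 6.6 dB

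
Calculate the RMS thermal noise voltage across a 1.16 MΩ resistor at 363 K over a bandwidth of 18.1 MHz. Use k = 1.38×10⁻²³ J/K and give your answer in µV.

649 µV

V_n = √(4kTRB)
4kTRB = 4 × 1.38×10⁻²³ × 363 × 1.16×10⁶ × 1.81×10⁷ = 4.21×10⁻⁷ V²
V_n = √(4.21×10⁻⁷) = 6.49×10⁻⁴ V = 649 µV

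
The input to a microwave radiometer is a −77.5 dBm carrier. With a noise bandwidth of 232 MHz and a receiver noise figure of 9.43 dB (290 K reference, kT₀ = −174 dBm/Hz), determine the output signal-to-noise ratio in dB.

Noise floor: N = −174 + 10 log₁₀(B) + NF
10 log₁₀(2.32×10⁸) = 83.65 dB
N = −174 + 83.65 + 9.43 = −80.92 dBm
SNR = P_sig − N = −77.5 − (−80.92) = 3.42 dB → 3.4 dB

3.4 dB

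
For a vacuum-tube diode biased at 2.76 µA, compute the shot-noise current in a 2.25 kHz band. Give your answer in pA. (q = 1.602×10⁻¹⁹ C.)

44.6 pA

I_n = √(2qI·B)
2qI·B = 2 × 1.602×10⁻¹⁹ × 2.76×10⁻⁶ × 2.25×10³ = 1.99×10⁻²¹ A²
I_n = √(1.99×10⁻²¹) = 4.46×10⁻¹¹ A = 44.6 pA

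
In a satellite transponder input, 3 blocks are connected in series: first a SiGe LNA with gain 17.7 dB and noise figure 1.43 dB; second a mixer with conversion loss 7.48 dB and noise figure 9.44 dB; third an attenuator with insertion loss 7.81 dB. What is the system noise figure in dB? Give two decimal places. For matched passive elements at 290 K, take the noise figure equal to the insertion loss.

Convert to linear (a loss of L dB is a gain of −L dB): F_i = 10^(NF_i/10), G_i = 10^(G_i,dB/10)
  Stage 1: F_1 = 10^(1.43/10) = 1.390, G_1 = 10^(17.7/10) = 58.88
  Stage 2: F_2 = 10^(9.44/10) = 8.790, G_2 = 10^(−7.48/10) = 0.1786
  Stage 3: F_3 = 10^(7.81/10) = 6.039, G_3 = 10^(−7.81/10) = 0.1656
Friis cascade:
  F = 1.390 + (8.790 − 1)/58.88 + (6.039 − 1)/10.52 = 2.001
NF = 10 log₁₀(2.001) = 3.01 dB

3.01 dB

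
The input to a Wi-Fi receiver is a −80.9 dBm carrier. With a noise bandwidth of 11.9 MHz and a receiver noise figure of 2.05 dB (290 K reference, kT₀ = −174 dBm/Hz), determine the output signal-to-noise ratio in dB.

Noise floor: N = −174 + 10 log₁₀(B) + NF
10 log₁₀(1.19×10⁷) = 70.76 dB
N = −174 + 70.76 + 2.05 = −101.19 dBm
SNR = P_sig − N = −80.9 − (−101.19) = 20.29 dB → 20.3 dB

20.3 dB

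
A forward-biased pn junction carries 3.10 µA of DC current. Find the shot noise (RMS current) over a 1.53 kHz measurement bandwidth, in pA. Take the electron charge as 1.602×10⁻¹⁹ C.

I_n = √(2qI·B)
2qI·B = 2 × 1.602×10⁻¹⁹ × 3.10×10⁻⁶ × 1.53×10³ = 1.52×10⁻²¹ A²
I_n = √(1.52×10⁻²¹) = 3.90×10⁻¹¹ A = 39.0 pA

39.0 pA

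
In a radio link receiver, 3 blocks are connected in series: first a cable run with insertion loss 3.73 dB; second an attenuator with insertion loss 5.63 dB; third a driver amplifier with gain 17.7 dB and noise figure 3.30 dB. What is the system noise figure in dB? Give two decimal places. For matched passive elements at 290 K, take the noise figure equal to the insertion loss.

12.66 dB

Convert to linear (a loss of L dB is a gain of −L dB): F_i = 10^(NF_i/10), G_i = 10^(G_i,dB/10)
  Stage 1: F_1 = 10^(3.73/10) = 2.360, G_1 = 10^(−3.73/10) = 0.4236
  Stage 2: F_2 = 10^(5.63/10) = 3.656, G_2 = 10^(−5.63/10) = 0.2735
  Stage 3: F_3 = 10^(3.30/10) = 2.138, G_3 = 10^(17.7/10) = 58.88
Friis cascade:
  F = 2.360 + (3.656 − 1)/0.4236 + (2.138 − 1)/0.1159 = 18.45
NF = 10 log₁₀(18.45) = 12.66 dB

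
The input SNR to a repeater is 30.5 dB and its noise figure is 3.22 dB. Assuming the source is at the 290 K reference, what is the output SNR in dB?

By definition F = SNR_in/SNR_out, so in dB: SNR_out = SNR_in − NF
SNR_out = 30.5 − 3.22 = 27.28 dB

27.28 dB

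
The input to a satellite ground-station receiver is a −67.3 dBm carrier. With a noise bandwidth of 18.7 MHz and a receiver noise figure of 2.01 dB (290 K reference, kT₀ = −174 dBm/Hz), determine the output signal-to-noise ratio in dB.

Noise floor: N = −174 + 10 log₁₀(B) + NF
10 log₁₀(1.87×10⁷) = 72.72 dB
N = −174 + 72.72 + 2.01 = −99.27 dBm
SNR = P_sig − N = −67.3 − (−99.27) = 31.97 dB → 32.0 dB

32.0 dB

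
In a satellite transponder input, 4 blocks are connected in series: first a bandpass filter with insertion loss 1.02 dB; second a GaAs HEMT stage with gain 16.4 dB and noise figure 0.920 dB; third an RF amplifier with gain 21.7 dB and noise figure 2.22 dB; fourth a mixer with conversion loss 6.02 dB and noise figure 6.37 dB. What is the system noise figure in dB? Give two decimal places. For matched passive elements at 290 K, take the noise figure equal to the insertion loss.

2.00 dB

Convert to linear (a loss of L dB is a gain of −L dB): F_i = 10^(NF_i/10), G_i = 10^(G_i,dB/10)
  Stage 1: F_1 = 10^(1.02/10) = 1.265, G_1 = 10^(−1.02/10) = 0.7907
  Stage 2: F_2 = 10^(0.920/10) = 1.236, G_2 = 10^(16.4/10) = 43.65
  Stage 3: F_3 = 10^(2.22/10) = 1.667, G_3 = 10^(21.7/10) = 147.9
  Stage 4: F_4 = 10^(6.37/10) = 4.335, G_4 = 10^(−6.02/10) = 0.2500
Friis cascade:
  F = 1.265 + (1.236 − 1)/0.7907 + (1.667 − 1)/34.51 + (4.335 − 1)/5105 = 1.583
NF = 10 log₁₀(1.583) = 2.00 dB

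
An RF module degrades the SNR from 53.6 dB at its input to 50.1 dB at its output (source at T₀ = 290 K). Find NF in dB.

3.5 dB

NF (dB) = SNR_in(dB) − SNR_out(dB) when the source is at T₀
NF = 53.6 − 50.1 = 3.5 dB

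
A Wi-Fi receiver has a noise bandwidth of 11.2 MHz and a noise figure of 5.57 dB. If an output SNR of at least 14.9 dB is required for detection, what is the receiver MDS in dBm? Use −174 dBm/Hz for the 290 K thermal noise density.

−83.0 dBm

Sensitivity = −174 + 10 log₁₀(B) + NF + SNR_min
= −174 + 70.49 + 5.57 + 14.9
= −83.04 dBm → −83.0 dBm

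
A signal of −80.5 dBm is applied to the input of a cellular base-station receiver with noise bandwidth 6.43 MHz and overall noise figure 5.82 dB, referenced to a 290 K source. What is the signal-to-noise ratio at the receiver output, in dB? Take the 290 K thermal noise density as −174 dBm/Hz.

19.6 dB

Noise floor: N = −174 + 10 log₁₀(B) + NF
10 log₁₀(6.43×10⁶) = 68.08 dB
N = −174 + 68.08 + 5.82 = −100.10 dBm
SNR = P_sig − N = −80.5 − (−100.10) = 19.60 dB → 19.6 dB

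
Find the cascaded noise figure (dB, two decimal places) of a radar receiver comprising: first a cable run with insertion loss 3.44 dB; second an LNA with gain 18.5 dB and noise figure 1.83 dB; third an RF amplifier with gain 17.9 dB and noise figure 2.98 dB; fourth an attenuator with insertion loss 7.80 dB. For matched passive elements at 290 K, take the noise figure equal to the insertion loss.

Convert to linear (a loss of L dB is a gain of −L dB): F_i = 10^(NF_i/10), G_i = 10^(G_i,dB/10)
  Stage 1: F_1 = 10^(3.44/10) = 2.208, G_1 = 10^(−3.44/10) = 0.4529
  Stage 2: F_2 = 10^(1.83/10) = 1.524, G_2 = 10^(18.5/10) = 70.79
  Stage 3: F_3 = 10^(2.98/10) = 1.986, G_3 = 10^(17.9/10) = 61.66
  Stage 4: F_4 = 10^(7.80/10) = 6.026, G_4 = 10^(−7.80/10) = 0.1660
Friis cascade:
  F = 2.208 + (1.524 − 1)/0.4529 + (1.986 − 1)/32.06 + (6.026 − 1)/1977 = 3.398
NF = 10 log₁₀(3.398) = 5.31 dB

5.31 dB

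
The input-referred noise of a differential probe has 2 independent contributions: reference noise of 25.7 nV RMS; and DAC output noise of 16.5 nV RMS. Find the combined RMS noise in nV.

Uncorrelated sources add in power (mean-square): V_tot = √(ΣV_i²)
V_tot = √[(2.57×10⁻⁸)² + (1.65×10⁻⁸)²] = 3.05×10⁻⁸ V = 30.5 nV

30.5 nV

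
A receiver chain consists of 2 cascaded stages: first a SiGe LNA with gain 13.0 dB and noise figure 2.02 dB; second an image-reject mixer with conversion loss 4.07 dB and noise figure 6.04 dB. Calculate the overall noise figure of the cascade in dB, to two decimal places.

2.41 dB

Convert to linear (a loss of L dB is a gain of −L dB): F_i = 10^(NF_i/10), G_i = 10^(G_i,dB/10)
  Stage 1: F_1 = 10^(2.02/10) = 1.592, G_1 = 10^(13.0/10) = 19.95
  Stage 2: F_2 = 10^(6.04/10) = 4.018, G_2 = 10^(−4.07/10) = 0.3917
Friis cascade:
  F = 1.592 + (4.018 − 1)/19.95 = 1.743
NF = 10 log₁₀(1.743) = 2.41 dB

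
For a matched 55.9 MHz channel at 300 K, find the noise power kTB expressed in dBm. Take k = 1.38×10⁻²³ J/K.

P_n = kTB = 1.38×10⁻²³ × 300 × 5.59×10⁷ = 2.31×10⁻¹³ W
In dBm: 10 log₁₀(2.31×10⁻¹³ / 10⁻³) = −96.4 dBm

−96.4 dBm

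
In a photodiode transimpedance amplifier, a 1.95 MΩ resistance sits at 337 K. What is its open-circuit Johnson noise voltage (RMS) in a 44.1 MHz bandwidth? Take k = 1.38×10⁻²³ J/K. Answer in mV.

1.26 mV

V_n = √(4kTRB)
4kTRB = 4 × 1.38×10⁻²³ × 337 × 1.95×10⁶ × 4.41×10⁷ = 1.60×10⁻⁶ V²
V_n = √(1.60×10⁻⁶) = 1.26×10⁻³ V = 1.26 mV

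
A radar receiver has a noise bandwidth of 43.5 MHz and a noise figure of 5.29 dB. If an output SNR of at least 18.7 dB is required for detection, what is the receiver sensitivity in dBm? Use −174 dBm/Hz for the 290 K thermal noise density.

−73.6 dBm

Sensitivity = −174 + 10 log₁₀(B) + NF + SNR_min
= −174 + 76.38 + 5.29 + 18.7
= −73.63 dBm → −73.6 dBm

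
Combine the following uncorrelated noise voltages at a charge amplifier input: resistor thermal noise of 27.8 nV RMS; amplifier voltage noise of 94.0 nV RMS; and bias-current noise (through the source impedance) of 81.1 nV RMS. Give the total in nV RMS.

Uncorrelated sources add in power (mean-square): V_tot = √(ΣV_i²)
V_tot = √[(2.78×10⁻⁸)² + (9.40×10⁻⁸)² + (8.11×10⁻⁸)²] = 1.27×10⁻⁷ V = 127 nV

127 nV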